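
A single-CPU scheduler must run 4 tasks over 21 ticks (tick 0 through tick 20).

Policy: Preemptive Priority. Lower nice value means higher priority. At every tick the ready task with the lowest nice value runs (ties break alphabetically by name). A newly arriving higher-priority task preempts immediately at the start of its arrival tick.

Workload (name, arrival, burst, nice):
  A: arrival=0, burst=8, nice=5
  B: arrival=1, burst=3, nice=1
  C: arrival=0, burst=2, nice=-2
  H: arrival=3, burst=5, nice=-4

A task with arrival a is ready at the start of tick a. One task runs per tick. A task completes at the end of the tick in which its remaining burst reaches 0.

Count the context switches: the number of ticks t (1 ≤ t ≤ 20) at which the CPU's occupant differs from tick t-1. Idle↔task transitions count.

t=0: ready={A,C} → run C
t=1: ready={A,B,C} → run C
t=2: ready={A,B} → run B
t=3: ready={A,B,H} → run H
t=4: ready={A,B,H} → run H
t=5: ready={A,B,H} → run H
t=6: ready={A,B,H} → run H
t=7: ready={A,B,H} → run H
t=8: ready={A,B} → run B
t=9: ready={A,B} → run B
t=10: ready={A} → run A
t=11: ready={A} → run A
t=12: ready={A} → run A
t=13: ready={A} → run A
t=14: ready={A} → run A
t=15: ready={A} → run A
t=16: ready={A} → run A
t=17: ready={A} → run A
t=18: (idle)
t=19: (idle)
t=20: (idle)

context switches = 5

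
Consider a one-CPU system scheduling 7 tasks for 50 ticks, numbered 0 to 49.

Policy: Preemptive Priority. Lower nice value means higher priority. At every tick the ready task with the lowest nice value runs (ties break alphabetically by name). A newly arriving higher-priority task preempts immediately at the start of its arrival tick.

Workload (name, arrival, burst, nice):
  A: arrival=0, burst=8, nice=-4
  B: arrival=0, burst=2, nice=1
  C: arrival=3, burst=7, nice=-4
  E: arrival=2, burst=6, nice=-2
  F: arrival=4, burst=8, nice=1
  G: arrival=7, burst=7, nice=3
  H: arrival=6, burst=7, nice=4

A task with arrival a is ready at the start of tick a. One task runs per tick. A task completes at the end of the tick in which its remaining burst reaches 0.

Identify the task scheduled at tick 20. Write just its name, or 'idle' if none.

running at tick 20 = E

t=0: ready={A,B} → run A
t=1: ready={A,B} → run A
t=2: ready={A,B,E} → run A
t=3: ready={A,B,C,E} → run A
t=4: ready={A,B,C,E,F} → run A
t=5: ready={A,B,C,E,F} → run A
t=6: ready={A,B,C,E,F,H} → run A
t=7: ready={A,B,C,E,F,G,H} → run A
t=8: ready={B,C,E,F,G,H} → run C
t=9: ready={B,C,E,F,G,H} → run C
t=10: ready={B,C,E,F,G,H} → run C
t=11: ready={B,C,E,F,G,H} → run C
t=12: ready={B,C,E,F,G,H} → run C
t=13: ready={B,C,E,F,G,H} → run C
t=14: ready={B,C,E,F,G,H} → run C
t=15: ready={B,E,F,G,H} → run E
t=16: ready={B,E,F,G,H} → run E
t=17: ready={B,E,F,G,H} → run E
t=18: ready={B,E,F,G,H} → run E
t=19: ready={B,E,F,G,H} → run E
t=20: ready={B,E,F,G,H} → run E
t=21: ready={B,F,G,H} → run B
t=22: ready={B,F,G,H} → run B
t=23: ready={F,G,H} → run F
t=24: ready={F,G,H} → run F
t=25: ready={F,G,H} → run F
t=26: ready={F,G,H} → run F
t=27: ready={F,G,H} → run F
t=28: ready={F,G,H} → run F
t=29: ready={F,G,H} → run F
t=30: ready={F,G,H} → run F
t=31: ready={G,H} → run G
t=32: ready={G,H} → run G
t=33: ready={G,H} → run G
t=34: ready={G,H} → run G
t=35: ready={G,H} → run G
t=36: ready={G,H} → run G
t=37: ready={G,H} → run G
t=38: ready={H} → run H
t=39: ready={H} → run H
t=40: ready={H} → run H
t=41: ready={H} → run H
t=42: ready={H} → run H
t=43: ready={H} → run H
t=44: ready={H} → run H
t=45: (idle)
t=46: (idle)
t=47: (idle)
t=48: (idle)
t=49: (idle)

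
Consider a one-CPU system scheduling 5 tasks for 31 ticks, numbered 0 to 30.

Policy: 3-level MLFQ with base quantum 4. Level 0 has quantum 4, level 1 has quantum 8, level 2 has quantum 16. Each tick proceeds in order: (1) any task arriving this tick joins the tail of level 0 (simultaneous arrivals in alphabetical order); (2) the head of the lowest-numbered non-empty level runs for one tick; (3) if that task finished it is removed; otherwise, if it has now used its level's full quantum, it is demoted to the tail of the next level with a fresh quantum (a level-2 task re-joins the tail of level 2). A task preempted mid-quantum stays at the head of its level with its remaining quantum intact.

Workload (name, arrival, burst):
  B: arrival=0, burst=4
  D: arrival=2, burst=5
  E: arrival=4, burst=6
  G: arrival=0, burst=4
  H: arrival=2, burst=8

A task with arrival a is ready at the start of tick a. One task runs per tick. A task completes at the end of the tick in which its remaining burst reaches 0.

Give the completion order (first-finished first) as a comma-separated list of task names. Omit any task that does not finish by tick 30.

completion order = B, G, D, H, E

t=0: L0/L1/L2 = BG/-/- → run B
t=1: L0/L1/L2 = BG/-/- → run B
t=2: L0/L1/L2 = BGDH/-/- → run B
t=3: L0/L1/L2 = BGDH/-/- → run B
t=4: L0/L1/L2 = GDHE/-/- → run G
t=5: L0/L1/L2 = GDHE/-/- → run G
t=6: L0/L1/L2 = GDHE/-/- → run G
t=7: L0/L1/L2 = GDHE/-/- → run G
t=8: L0/L1/L2 = DHE/-/- → run D
t=9: L0/L1/L2 = DHE/-/- → run D
t=10: L0/L1/L2 = DHE/-/- → run D
t=11: L0/L1/L2 = DHE/-/- → run D
t=12: L0/L1/L2 = HE/D/- → run H
t=13: L0/L1/L2 = HE/D/- → run H
t=14: L0/L1/L2 = HE/D/- → run H
t=15: L0/L1/L2 = HE/D/- → run H
t=16: L0/L1/L2 = E/DH/- → run E
t=17: L0/L1/L2 = E/DH/- → run E
t=18: L0/L1/L2 = E/DH/- → run E
t=19: L0/L1/L2 = E/DH/- → run E
t=20: L0/L1/L2 = -/DHE/- → run D
t=21: L0/L1/L2 = -/HE/- → run H
t=22: L0/L1/L2 = -/HE/- → run H
t=23: L0/L1/L2 = -/HE/- → run H
t=24: L0/L1/L2 = -/HE/- → run H
t=25: L0/L1/L2 = -/E/- → run E
t=26: L0/L1/L2 = -/E/- → run E
t=27: (idle)
t=28: (idle)
t=29: (idle)
t=30: (idle)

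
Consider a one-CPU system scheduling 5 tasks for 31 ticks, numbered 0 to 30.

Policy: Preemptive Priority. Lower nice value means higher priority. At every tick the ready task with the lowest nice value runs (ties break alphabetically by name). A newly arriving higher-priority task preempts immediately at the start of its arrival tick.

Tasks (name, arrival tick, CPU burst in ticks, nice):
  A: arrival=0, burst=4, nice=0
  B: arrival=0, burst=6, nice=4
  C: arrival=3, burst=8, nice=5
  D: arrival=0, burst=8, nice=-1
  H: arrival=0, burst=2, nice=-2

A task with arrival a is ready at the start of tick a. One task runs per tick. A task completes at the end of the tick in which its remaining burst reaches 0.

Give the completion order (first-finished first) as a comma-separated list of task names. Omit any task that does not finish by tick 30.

t=0: ready={A,B,D,H} → run H
t=1: ready={A,B,D,H} → run H
t=2: ready={A,B,D} → run D
t=3: ready={A,B,C,D} → run D
t=4: ready={A,B,C,D} → run D
t=5: ready={A,B,C,D} → run D
t=6: ready={A,B,C,D} → run D
t=7: ready={A,B,C,D} → run D
t=8: ready={A,B,C,D} → run D
t=9: ready={A,B,C,D} → run D
t=10: ready={A,B,C} → run A
t=11: ready={A,B,C} → run A
t=12: ready={A,B,C} → run A
t=13: ready={A,B,C} → run A
t=14: ready={B,C} → run B
t=15: ready={B,C} → run B
t=16: ready={B,C} → run B
t=17: ready={B,C} → run B
t=18: ready={B,C} → run B
t=19: ready={B,C} → run B
t=20: ready={C} → run C
t=21: ready={C} → run C
t=22: ready={C} → run C
t=23: ready={C} → run C
t=24: ready={C} → run C
t=25: ready={C} → run C
t=26: ready={C} → run C
t=27: ready={C} → run C
t=28: (idle)
t=29: (idle)
t=30: (idle)

completion order = H, D, A, B, C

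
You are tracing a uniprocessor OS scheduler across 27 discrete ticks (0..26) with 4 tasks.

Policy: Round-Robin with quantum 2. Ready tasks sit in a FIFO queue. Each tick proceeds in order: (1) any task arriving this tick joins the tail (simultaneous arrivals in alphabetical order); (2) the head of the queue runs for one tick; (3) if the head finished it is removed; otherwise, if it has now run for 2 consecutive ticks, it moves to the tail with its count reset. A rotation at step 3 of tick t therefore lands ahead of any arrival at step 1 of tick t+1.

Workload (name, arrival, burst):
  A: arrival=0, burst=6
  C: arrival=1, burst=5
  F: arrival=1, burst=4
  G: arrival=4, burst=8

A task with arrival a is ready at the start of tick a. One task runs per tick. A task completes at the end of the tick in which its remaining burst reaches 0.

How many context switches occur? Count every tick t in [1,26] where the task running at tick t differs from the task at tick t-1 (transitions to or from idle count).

context switches = 10

t=0: queue=[A] q_used=0 → run A
t=1: queue=[A,C,F] q_used=1 → run A
t=2: queue=[C,F,A] q_used=0 → run C
t=3: queue=[C,F,A] q_used=1 → run C
t=4: queue=[F,A,C,G] q_used=0 → run F
t=5: queue=[F,A,C,G] q_used=1 → run F
t=6: queue=[A,C,G,F] q_used=0 → run A
t=7: queue=[A,C,G,F] q_used=1 → run A
t=8: queue=[C,G,F,A] q_used=0 → run C
t=9: queue=[C,G,F,A] q_used=1 → run C
t=10: queue=[G,F,A,C] q_used=0 → run G
t=11: queue=[G,F,A,C] q_used=1 → run G
t=12: queue=[F,A,C,G] q_used=0 → run F
t=13: queue=[F,A,C,G] q_used=1 → run F
t=14: queue=[A,C,G] q_used=0 → run A
t=15: queue=[A,C,G] q_used=1 → run A
t=16: queue=[C,G] q_used=0 → run C
t=17: queue=[G] q_used=0 → run G
t=18: queue=[G] q_used=1 → run G
t=19: queue=[G] q_used=0 → run G
t=20: queue=[G] q_used=1 → run G
t=21: queue=[G] q_used=0 → run G
t=22: queue=[G] q_used=1 → run G
t=23: (idle)
t=24: (idle)
t=25: (idle)
t=26: (idle)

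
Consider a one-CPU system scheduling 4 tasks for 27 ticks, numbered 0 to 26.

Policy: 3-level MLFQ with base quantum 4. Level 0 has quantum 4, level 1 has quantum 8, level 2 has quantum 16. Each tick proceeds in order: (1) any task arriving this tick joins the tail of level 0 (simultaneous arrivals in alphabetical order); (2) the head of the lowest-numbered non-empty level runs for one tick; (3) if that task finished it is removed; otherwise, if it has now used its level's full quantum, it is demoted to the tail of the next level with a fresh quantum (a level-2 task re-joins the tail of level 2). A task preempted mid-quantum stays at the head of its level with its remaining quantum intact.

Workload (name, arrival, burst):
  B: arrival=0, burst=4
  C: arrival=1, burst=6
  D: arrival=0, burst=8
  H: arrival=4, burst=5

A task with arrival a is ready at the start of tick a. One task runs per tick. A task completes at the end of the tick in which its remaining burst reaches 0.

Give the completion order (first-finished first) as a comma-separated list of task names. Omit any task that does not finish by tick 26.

completion order = B, D, C, H

t=0: L0/L1/L2 = BD/-/- → run B
t=1: L0/L1/L2 = BDC/-/- → run B
t=2: L0/L1/L2 = BDC/-/- → run B
t=3: L0/L1/L2 = BDC/-/- → run B
t=4: L0/L1/L2 = DCH/-/- → run D
t=5: L0/L1/L2 = DCH/-/- → run D
t=6: L0/L1/L2 = DCH/-/- → run D
t=7: L0/L1/L2 = DCH/-/- → run D
t=8: L0/L1/L2 = CH/D/- → run C
t=9: L0/L1/L2 = CH/D/- → run C
t=10: L0/L1/L2 = CH/D/- → run C
t=11: L0/L1/L2 = CH/D/- → run C
t=12: L0/L1/L2 = H/DC/- → run H
t=13: L0/L1/L2 = H/DC/- → run H
t=14: L0/L1/L2 = H/DC/- → run H
t=15: L0/L1/L2 = H/DC/- → run H
t=16: L0/L1/L2 = -/DCH/- → run D
t=17: L0/L1/L2 = -/DCH/- → run D
t=18: L0/L1/L2 = -/DCH/- → run D
t=19: L0/L1/L2 = -/DCH/- → run D
t=20: L0/L1/L2 = -/CH/- → run C
t=21: L0/L1/L2 = -/CH/- → run C
t=22: L0/L1/L2 = -/H/- → run H
t=23: (idle)
t=24: (idle)
t=25: (idle)
t=26: (idle)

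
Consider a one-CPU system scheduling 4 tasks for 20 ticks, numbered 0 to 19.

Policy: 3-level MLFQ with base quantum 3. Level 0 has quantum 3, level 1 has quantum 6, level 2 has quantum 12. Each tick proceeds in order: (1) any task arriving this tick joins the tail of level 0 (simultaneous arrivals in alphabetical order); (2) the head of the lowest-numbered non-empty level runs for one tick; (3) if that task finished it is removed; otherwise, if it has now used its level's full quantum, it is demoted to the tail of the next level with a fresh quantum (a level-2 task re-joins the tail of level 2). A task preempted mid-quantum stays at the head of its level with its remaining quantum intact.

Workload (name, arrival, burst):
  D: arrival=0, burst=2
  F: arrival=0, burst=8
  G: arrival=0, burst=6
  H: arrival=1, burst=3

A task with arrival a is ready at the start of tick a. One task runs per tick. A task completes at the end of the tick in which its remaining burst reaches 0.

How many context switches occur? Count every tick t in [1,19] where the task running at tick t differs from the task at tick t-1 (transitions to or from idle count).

context switches = 6

t=0: L0/L1/L2 = DFG/-/- → run D
t=1: L0/L1/L2 = DFGH/-/- → run D
t=2: L0/L1/L2 = FGH/-/- → run F
t=3: L0/L1/L2 = FGH/-/- → run F
t=4: L0/L1/L2 = FGH/-/- → run F
t=5: L0/L1/L2 = GH/F/- → run G
t=6: L0/L1/L2 = GH/F/- → run G
t=7: L0/L1/L2 = GH/F/- → run G
t=8: L0/L1/L2 = H/FG/- → run H
t=9: L0/L1/L2 = H/FG/- → run H
t=10: L0/L1/L2 = H/FG/- → run H
t=11: L0/L1/L2 = -/FG/- → run F
t=12: L0/L1/L2 = -/FG/- → run F
t=13: L0/L1/L2 = -/FG/- → run F
t=14: L0/L1/L2 = -/FG/- → run F
t=15: L0/L1/L2 = -/FG/- → run F
t=16: L0/L1/L2 = -/G/- → run G
t=17: L0/L1/L2 = -/G/- → run G
t=18: L0/L1/L2 = -/G/- → run G
t=19: (idle)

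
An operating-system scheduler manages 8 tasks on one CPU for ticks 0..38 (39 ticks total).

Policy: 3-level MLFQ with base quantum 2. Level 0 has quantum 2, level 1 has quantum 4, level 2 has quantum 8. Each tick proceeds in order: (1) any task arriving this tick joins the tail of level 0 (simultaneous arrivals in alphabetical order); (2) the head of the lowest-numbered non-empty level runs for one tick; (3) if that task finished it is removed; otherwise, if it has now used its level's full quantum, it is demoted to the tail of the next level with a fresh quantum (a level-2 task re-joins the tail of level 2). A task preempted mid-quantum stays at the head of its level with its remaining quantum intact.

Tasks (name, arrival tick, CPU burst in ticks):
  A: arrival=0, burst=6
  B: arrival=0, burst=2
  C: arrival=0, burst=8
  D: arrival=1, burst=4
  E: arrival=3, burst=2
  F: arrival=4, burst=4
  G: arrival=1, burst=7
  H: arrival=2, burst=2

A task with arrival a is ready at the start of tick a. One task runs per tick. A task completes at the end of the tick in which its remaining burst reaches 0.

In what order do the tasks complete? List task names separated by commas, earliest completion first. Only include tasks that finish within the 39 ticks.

completion order = B, H, E, A, D, F, C, G

t=0: L0/L1/L2 = ABC/-/- → run A
t=1: L0/L1/L2 = ABCDG/-/- → run A
t=2: L0/L1/L2 = BCDGH/A/- → run B
t=3: L0/L1/L2 = BCDGHE/A/- → run B
t=4: L0/L1/L2 = CDGHEF/A/- → run C
t=5: L0/L1/L2 = CDGHEF/A/- → run C
t=6: L0/L1/L2 = DGHEF/AC/- → run D
t=7: L0/L1/L2 = DGHEF/AC/- → run D
t=8: L0/L1/L2 = GHEF/ACD/- → run G
t=9: L0/L1/L2 = GHEF/ACD/- → run G
t=10: L0/L1/L2 = HEF/ACDG/- → run H
t=11: L0/L1/L2 = HEF/ACDG/- → run H
t=12: L0/L1/L2 = EF/ACDG/- → run E
t=13: L0/L1/L2 = EF/ACDG/- → run E
t=14: L0/L1/L2 = F/ACDG/- → run F
t=15: L0/L1/L2 = F/ACDG/- → run F
t=16: L0/L1/L2 = -/ACDGF/- → run A
t=17: L0/L1/L2 = -/ACDGF/- → run A
t=18: L0/L1/L2 = -/ACDGF/- → run A
t=19: L0/L1/L2 = -/ACDGF/- → run A
t=20: L0/L1/L2 = -/CDGF/- → run C
t=21: L0/L1/L2 = -/CDGF/- → run C
t=22: L0/L1/L2 = -/CDGF/- → run C
t=23: L0/L1/L2 = -/CDGF/- → run C
t=24: L0/L1/L2 = -/DGF/C → run D
t=25: L0/L1/L2 = -/DGF/C → run D
t=26: L0/L1/L2 = -/GF/C → run G
t=27: L0/L1/L2 = -/GF/C → run G
t=28: L0/L1/L2 = -/GF/C → run G
t=29: L0/L1/L2 = -/GF/C → run G
t=30: L0/L1/L2 = -/F/CG → run F
t=31: L0/L1/L2 = -/F/CG → run F
t=32: L0/L1/L2 = -/-/CG → run C
t=33: L0/L1/L2 = -/-/CG → run C
t=34: L0/L1/L2 = -/-/G → run G
t=35: (idle)
t=36: (idle)
t=37: (idle)
t=38: (idle)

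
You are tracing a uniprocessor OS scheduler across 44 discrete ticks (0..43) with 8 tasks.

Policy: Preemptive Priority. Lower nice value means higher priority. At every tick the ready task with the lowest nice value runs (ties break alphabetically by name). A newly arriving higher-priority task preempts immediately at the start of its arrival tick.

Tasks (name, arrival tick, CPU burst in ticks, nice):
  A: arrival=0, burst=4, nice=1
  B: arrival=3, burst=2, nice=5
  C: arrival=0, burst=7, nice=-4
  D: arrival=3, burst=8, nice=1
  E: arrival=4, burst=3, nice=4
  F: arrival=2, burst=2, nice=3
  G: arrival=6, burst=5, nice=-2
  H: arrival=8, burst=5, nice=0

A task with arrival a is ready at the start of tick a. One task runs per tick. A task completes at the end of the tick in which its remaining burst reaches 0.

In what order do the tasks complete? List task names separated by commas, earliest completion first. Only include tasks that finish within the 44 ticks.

completion order = C, G, H, A, D, F, E, B

t=0: ready={A,C} → run C
t=1: ready={A,C} → run C
t=2: ready={A,C,F} → run C
t=3: ready={A,B,C,D,F} → run C
t=4: ready={A,B,C,D,E,F} → run C
t=5: ready={A,B,C,D,E,F} → run C
t=6: ready={A,B,C,D,E,F,G} → run C
t=7: ready={A,B,D,E,F,G} → run G
t=8: ready={A,B,D,E,F,G,H} → run G
t=9: ready={A,B,D,E,F,G,H} → run G
t=10: ready={A,B,D,E,F,G,H} → run G
t=11: ready={A,B,D,E,F,G,H} → run G
t=12: ready={A,B,D,E,F,H} → run H
t=13: ready={A,B,D,E,F,H} → run H
t=14: ready={A,B,D,E,F,H} → run H
t=15: ready={A,B,D,E,F,H} → run H
t=16: ready={A,B,D,E,F,H} → run H
t=17: ready={A,B,D,E,F} → run A
t=18: ready={A,B,D,E,F} → run A
t=19: ready={A,B,D,E,F} → run A
t=20: ready={A,B,D,E,F} → run A
t=21: ready={B,D,E,F} → run D
t=22: ready={B,D,E,F} → run D
t=23: ready={B,D,E,F} → run D
t=24: ready={B,D,E,F} → run D
t=25: ready={B,D,E,F} → run D
t=26: ready={B,D,E,F} → run D
t=27: ready={B,D,E,F} → run D
t=28: ready={B,D,E,F} → run D
t=29: ready={B,E,F} → run F
t=30: ready={B,E,F} → run F
t=31: ready={B,E} → run E
t=32: ready={B,E} → run E
t=33: ready={B,E} → run E
t=34: ready={B} → run B
t=35: ready={B} → run B
t=36: (idle)
t=37: (idle)
t=38: (idle)
t=39: (idle)
t=40: (idle)
t=41: (idle)
t=42: (idle)
t=43: (idle)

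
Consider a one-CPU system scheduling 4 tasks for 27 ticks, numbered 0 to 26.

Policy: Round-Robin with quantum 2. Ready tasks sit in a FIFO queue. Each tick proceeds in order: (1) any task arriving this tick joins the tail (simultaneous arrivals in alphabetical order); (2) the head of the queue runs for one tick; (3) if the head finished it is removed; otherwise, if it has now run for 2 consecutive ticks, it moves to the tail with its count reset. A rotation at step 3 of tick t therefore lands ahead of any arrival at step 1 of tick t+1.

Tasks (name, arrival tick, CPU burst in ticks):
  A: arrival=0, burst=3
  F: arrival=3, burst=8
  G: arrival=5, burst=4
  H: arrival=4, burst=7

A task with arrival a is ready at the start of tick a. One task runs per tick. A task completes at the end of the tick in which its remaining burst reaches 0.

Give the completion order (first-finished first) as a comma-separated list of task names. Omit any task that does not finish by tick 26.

completion order = A, G, F, H

t=0: queue=[A] q_used=0 → run A
t=1: queue=[A] q_used=1 → run A
t=2: queue=[A] q_used=0 → run A
t=3: queue=[F] q_used=0 → run F
t=4: queue=[F,H] q_used=1 → run F
t=5: queue=[H,F,G] q_used=0 → run H
t=6: queue=[H,F,G] q_used=1 → run H
t=7: queue=[F,G,H] q_used=0 → run F
t=8: queue=[F,G,H] q_used=1 → run F
t=9: queue=[G,H,F] q_used=0 → run G
t=10: queue=[G,H,F] q_used=1 → run G
t=11: queue=[H,F,G] q_used=0 → run H
t=12: queue=[H,F,G] q_used=1 → run H
t=13: queue=[F,G,H] q_used=0 → run F
t=14: queue=[F,G,H] q_used=1 → run F
t=15: queue=[G,H,F] q_used=0 → run G
t=16: queue=[G,H,F] q_used=1 → run G
t=17: queue=[H,F] q_used=0 → run H
t=18: queue=[H,F] q_used=1 → run H
t=19: queue=[F,H] q_used=0 → run F
t=20: queue=[F,H] q_used=1 → run F
t=21: queue=[H] q_used=0 → run H
t=22: (idle)
t=23: (idle)
t=24: (idle)
t=25: (idle)
t=26: (idle)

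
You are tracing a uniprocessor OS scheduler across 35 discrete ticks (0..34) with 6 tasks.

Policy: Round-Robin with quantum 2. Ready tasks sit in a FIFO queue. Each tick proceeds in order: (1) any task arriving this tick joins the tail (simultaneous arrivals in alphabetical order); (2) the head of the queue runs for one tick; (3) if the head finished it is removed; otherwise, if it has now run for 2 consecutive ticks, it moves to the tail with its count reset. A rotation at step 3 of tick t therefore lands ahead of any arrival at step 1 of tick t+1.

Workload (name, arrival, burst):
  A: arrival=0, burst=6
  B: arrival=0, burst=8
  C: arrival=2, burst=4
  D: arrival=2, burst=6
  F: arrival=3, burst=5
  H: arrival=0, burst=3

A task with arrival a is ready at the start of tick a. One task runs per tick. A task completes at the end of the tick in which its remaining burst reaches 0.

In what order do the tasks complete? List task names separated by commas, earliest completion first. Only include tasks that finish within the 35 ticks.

completion order = H, A, C, D, F, B

t=0: queue=[A,B,H] q_used=0 → run A
t=1: queue=[A,B,H] q_used=1 → run A
t=2: queue=[B,H,A,C,D] q_used=0 → run B
t=3: queue=[B,H,A,C,D,F] q_used=1 → run B
t=4: queue=[H,A,C,D,F,B] q_used=0 → run H
t=5: queue=[H,A,C,D,F,B] q_used=1 → run H
t=6: queue=[A,C,D,F,B,H] q_used=0 → run A
t=7: queue=[A,C,D,F,B,H] q_used=1 → run A
t=8: queue=[C,D,F,B,H,A] q_used=0 → run C
t=9: queue=[C,D,F,B,H,A] q_used=1 → run C
t=10: queue=[D,F,B,H,A,C] q_used=0 → run D
t=11: queue=[D,F,B,H,A,C] q_used=1 → run D
t=12: queue=[F,B,H,A,C,D] q_used=0 → run F
t=13: queue=[F,B,H,A,C,D] q_used=1 → run F
t=14: queue=[B,H,A,C,D,F] q_used=0 → run B
t=15: queue=[B,H,A,C,D,F] q_used=1 → run B
t=16: queue=[H,A,C,D,F,B] q_used=0 → run H
t=17: queue=[A,C,D,F,B] q_used=0 → run A
t=18: queue=[A,C,D,F,B] q_used=1 → run A
t=19: queue=[C,D,F,B] q_used=0 → run C
t=20: queue=[C,D,F,B] q_used=1 → run C
t=21: queue=[D,F,B] q_used=0 → run D
t=22: queue=[D,F,B] q_used=1 → run D
t=23: queue=[F,B,D] q_used=0 → run F
t=24: queue=[F,B,D] q_used=1 → run F
t=25: queue=[B,D,F] q_used=0 → run B
t=26: queue=[B,D,F] q_used=1 → run B
t=27: queue=[D,F,B] q_used=0 → run D
t=28: queue=[D,F,B] q_used=1 → run D
t=29: queue=[F,B] q_used=0 → run F
t=30: queue=[B] q_used=0 → run B
t=31: queue=[B] q_used=1 → run B
t=32: (idle)
t=33: (idle)
t=34: (idle)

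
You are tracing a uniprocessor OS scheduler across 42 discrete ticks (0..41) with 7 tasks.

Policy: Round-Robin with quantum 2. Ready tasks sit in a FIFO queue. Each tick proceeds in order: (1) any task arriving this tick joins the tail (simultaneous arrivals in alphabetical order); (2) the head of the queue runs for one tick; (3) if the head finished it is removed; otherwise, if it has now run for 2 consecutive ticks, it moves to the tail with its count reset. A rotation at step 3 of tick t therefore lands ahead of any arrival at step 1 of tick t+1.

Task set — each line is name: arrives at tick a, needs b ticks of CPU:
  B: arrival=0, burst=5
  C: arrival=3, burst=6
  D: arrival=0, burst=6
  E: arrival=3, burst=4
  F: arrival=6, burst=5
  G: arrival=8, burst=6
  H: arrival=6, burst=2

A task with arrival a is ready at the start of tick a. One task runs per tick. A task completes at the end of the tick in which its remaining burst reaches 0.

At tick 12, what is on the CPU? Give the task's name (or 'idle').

t=0: queue=[B,D] q_used=0 → run B
t=1: queue=[B,D] q_used=1 → run B
t=2: queue=[D,B] q_used=0 → run D
t=3: queue=[D,B,C,E] q_used=1 → run D
t=4: queue=[B,C,E,D] q_used=0 → run B
t=5: queue=[B,C,E,D] q_used=1 → run B
t=6: queue=[C,E,D,B,F,H] q_used=0 → run C
t=7: queue=[C,E,D,B,F,H] q_used=1 → run C
t=8: queue=[E,D,B,F,H,C,G] q_used=0 → run E
t=9: queue=[E,D,B,F,H,C,G] q_used=1 → run E
t=10: queue=[D,B,F,H,C,G,E] q_used=0 → run D
t=11: queue=[D,B,F,H,C,G,E] q_used=1 → run D
t=12: queue=[B,F,H,C,G,E,D] q_used=0 → run B
t=13: queue=[F,H,C,G,E,D] q_used=0 → run F
t=14: queue=[F,H,C,G,E,D] q_used=1 → run F
t=15: queue=[H,C,G,E,D,F] q_used=0 → run H
t=16: queue=[H,C,G,E,D,F] q_used=1 → run H
t=17: queue=[C,G,E,D,F] q_used=0 → run C
t=18: queue=[C,G,E,D,F] q_used=1 → run C
t=19: queue=[G,E,D,F,C] q_used=0 → run G
t=20: queue=[G,E,D,F,C] q_used=1 → run G
t=21: queue=[E,D,F,C,G] q_used=0 → run E
t=22: queue=[E,D,F,C,G] q_used=1 → run E
t=23: queue=[D,F,C,G] q_used=0 → run D
t=24: queue=[D,F,C,G] q_used=1 → run D
t=25: queue=[F,C,G] q_used=0 → run F
t=26: queue=[F,C,G] q_used=1 → run F
t=27: queue=[C,G,F] q_used=0 → run C
t=28: queue=[C,G,F] q_used=1 → run C
t=29: queue=[G,F] q_used=0 → run G
t=30: queue=[G,F] q_used=1 → run G
t=31: queue=[F,G] q_used=0 → run F
t=32: queue=[G] q_used=0 → run G
t=33: queue=[G] q_used=1 → run G
t=34: (idle)
t=35: (idle)
t=36: (idle)
t=37: (idle)
t=38: (idle)
t=39: (idle)
t=40: (idle)
t=41: (idle)

running at tick 12 = B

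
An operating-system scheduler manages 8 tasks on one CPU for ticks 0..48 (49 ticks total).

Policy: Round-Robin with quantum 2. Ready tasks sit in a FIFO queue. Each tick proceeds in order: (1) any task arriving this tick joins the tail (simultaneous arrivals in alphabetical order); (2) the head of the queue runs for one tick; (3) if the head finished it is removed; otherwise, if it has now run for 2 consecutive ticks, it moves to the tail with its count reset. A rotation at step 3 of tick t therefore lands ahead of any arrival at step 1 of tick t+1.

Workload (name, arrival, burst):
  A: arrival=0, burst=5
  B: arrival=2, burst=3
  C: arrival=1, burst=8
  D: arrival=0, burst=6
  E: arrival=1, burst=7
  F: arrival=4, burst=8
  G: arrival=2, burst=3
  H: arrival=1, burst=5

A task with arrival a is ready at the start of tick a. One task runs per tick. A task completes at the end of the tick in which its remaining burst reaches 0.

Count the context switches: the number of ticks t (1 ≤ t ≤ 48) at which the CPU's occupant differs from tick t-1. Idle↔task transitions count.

t=0: queue=[A,D] q_used=0 → run A
t=1: queue=[A,D,C,E,H] q_used=1 → run A
t=2: queue=[D,C,E,H,A,B,G] q_used=0 → run D
t=3: queue=[D,C,E,H,A,B,G] q_used=1 → run D
t=4: queue=[C,E,H,A,B,G,D,F] q_used=0 → run C
t=5: queue=[C,E,H,A,B,G,D,F] q_used=1 → run C
t=6: queue=[E,H,A,B,G,D,F,C] q_used=0 → run E
t=7: queue=[E,H,A,B,G,D,F,C] q_used=1 → run E
t=8: queue=[H,A,B,G,D,F,C,E] q_used=0 → run H
t=9: queue=[H,A,B,G,D,F,C,E] q_used=1 → run H
t=10: queue=[A,B,G,D,F,C,E,H] q_used=0 → run A
t=11: queue=[A,B,G,D,F,C,E,H] q_used=1 → run A
t=12: queue=[B,G,D,F,C,E,H,A] q_used=0 → run B
t=13: queue=[B,G,D,F,C,E,H,A] q_used=1 → run B
t=14: queue=[G,D,F,C,E,H,A,B] q_used=0 → run G
t=15: queue=[G,D,F,C,E,H,A,B] q_used=1 → run G
t=16: queue=[D,F,C,E,H,A,B,G] q_used=0 → run D
t=17: queue=[D,F,C,E,H,A,B,G] q_used=1 → run D
t=18: queue=[F,C,E,H,A,B,G,D] q_used=0 → run F
t=19: queue=[F,C,E,H,A,B,G,D] q_used=1 → run F
t=20: queue=[C,E,H,A,B,G,D,F] q_used=0 → run C
t=21: queue=[C,E,H,A,B,G,D,F] q_used=1 → run C
t=22: queue=[E,H,A,B,G,D,F,C] q_used=0 → run E
t=23: queue=[E,H,A,B,G,D,F,C] q_used=1 → run E
t=24: queue=[H,A,B,G,D,F,C,E] q_used=0 → run H
t=25: queue=[H,A,B,G,D,F,C,E] q_used=1 → run H
t=26: queue=[A,B,G,D,F,C,E,H] q_used=0 → run A
t=27: queue=[B,G,D,F,C,E,H] q_used=0 → run B
t=28: queue=[G,D,F,C,E,H] q_used=0 → run G
t=29: queue=[D,F,C,E,H] q_used=0 → run D
t=30: queue=[D,F,C,E,H] q_used=1 → run D
t=31: queue=[F,C,E,H] q_used=0 → run F
t=32: queue=[F,C,E,H] q_used=1 → run F
t=33: queue=[C,E,H,F] q_used=0 → run C
t=34: queue=[C,E,H,F] q_used=1 → run C
t=35: queue=[E,H,F,C] q_used=0 → run E
t=36: queue=[E,H,F,C] q_used=1 → run E
t=37: queue=[H,F,C,E] q_used=0 → run H
t=38: queue=[F,C,E] q_used=0 → run F
t=39: queue=[F,C,E] q_used=1 → run F
t=40: queue=[C,E,F] q_used=0 → run C
t=41: queue=[C,E,F] q_used=1 → run C
t=42: queue=[E,F] q_used=0 → run E
t=43: queue=[F] q_used=0 → run F
t=44: queue=[F] q_used=1 → run F
t=45: (idle)
t=46: (idle)
t=47: (idle)
t=48: (idle)

context switches = 25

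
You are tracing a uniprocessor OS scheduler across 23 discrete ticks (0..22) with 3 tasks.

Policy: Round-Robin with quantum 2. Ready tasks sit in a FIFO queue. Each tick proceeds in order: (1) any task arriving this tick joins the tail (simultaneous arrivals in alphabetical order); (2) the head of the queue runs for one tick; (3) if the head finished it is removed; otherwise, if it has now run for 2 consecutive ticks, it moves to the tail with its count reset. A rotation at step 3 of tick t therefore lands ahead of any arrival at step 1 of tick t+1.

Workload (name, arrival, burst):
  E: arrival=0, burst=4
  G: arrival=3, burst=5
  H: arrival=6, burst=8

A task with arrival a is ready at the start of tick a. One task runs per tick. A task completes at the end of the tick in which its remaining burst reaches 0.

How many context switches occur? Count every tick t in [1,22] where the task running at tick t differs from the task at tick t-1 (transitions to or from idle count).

t=0: queue=[E] q_used=0 → run E
t=1: queue=[E] q_used=1 → run E
t=2: queue=[E] q_used=0 → run E
t=3: queue=[E,G] q_used=1 → run E
t=4: queue=[G] q_used=0 → run G
t=5: queue=[G] q_used=1 → run G
t=6: queue=[G,H] q_used=0 → run G
t=7: queue=[G,H] q_used=1 → run G
t=8: queue=[H,G] q_used=0 → run H
t=9: queue=[H,G] q_used=1 → run H
t=10: queue=[G,H] q_used=0 → run G
t=11: queue=[H] q_used=0 → run H
t=12: queue=[H] q_used=1 → run H
t=13: queue=[H] q_used=0 → run H
t=14: queue=[H] q_used=1 → run H
t=15: queue=[H] q_used=0 → run H
t=16: queue=[H] q_used=1 → run H
t=17: (idle)
t=18: (idle)
t=19: (idle)
t=20: (idle)
t=21: (idle)
t=22: (idle)

context switches = 5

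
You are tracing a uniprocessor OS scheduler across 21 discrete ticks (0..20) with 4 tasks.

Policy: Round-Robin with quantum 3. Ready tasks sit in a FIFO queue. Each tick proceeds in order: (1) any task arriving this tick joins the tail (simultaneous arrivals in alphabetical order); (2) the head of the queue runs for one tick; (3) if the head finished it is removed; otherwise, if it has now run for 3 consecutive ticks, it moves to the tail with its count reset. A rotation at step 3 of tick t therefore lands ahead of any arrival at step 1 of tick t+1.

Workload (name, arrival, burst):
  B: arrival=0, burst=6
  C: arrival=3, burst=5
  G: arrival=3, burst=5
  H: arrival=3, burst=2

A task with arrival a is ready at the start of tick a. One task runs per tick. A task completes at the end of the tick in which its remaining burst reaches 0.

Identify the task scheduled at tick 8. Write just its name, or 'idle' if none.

t=0: queue=[B] q_used=0 → run B
t=1: queue=[B] q_used=1 → run B
t=2: queue=[B] q_used=2 → run B
t=3: queue=[B,C,G,H] q_used=0 → run B
t=4: queue=[B,C,G,H] q_used=1 → run B
t=5: queue=[B,C,G,H] q_used=2 → run B
t=6: queue=[C,G,H] q_used=0 → run C
t=7: queue=[C,G,H] q_used=1 → run C
t=8: queue=[C,G,H] q_used=2 → run C
t=9: queue=[G,H,C] q_used=0 → run G
t=10: queue=[G,H,C] q_used=1 → run G
t=11: queue=[G,H,C] q_used=2 → run G
t=12: queue=[H,C,G] q_used=0 → run H
t=13: queue=[H,C,G] q_used=1 → run H
t=14: queue=[C,G] q_used=0 → run C
t=15: queue=[C,G] q_used=1 → run C
t=16: queue=[G] q_used=0 → run G
t=17: queue=[G] q_used=1 → run G
t=18: (idle)
t=19: (idle)
t=20: (idle)

running at tick 8 = C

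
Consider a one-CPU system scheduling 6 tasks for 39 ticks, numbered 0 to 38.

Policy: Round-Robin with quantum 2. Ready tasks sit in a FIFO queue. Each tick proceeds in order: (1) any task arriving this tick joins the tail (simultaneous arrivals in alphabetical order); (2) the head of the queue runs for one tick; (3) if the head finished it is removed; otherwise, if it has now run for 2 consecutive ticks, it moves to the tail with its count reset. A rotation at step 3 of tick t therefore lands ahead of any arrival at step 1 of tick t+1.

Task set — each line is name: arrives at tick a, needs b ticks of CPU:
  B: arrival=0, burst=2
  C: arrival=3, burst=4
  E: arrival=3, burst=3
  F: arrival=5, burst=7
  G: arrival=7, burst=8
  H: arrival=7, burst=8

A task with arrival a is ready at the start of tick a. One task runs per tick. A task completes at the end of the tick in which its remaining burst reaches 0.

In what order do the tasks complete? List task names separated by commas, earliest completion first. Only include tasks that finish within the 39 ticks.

completion order = B, C, E, F, G, H

t=0: queue=[B] q_used=0 → run B
t=1: queue=[B] q_used=1 → run B
t=2: (idle)
t=3: queue=[C,E] q_used=0 → run C
t=4: queue=[C,E] q_used=1 → run C
t=5: queue=[E,C,F] q_used=0 → run E
t=6: queue=[E,C,F] q_used=1 → run E
t=7: queue=[C,F,E,G,H] q_used=0 → run C
t=8: queue=[C,F,E,G,H] q_used=1 → run C
t=9: queue=[F,E,G,H] q_used=0 → run F
t=10: queue=[F,E,G,H] q_used=1 → run F
t=11: queue=[E,G,H,F] q_used=0 → run E
t=12: queue=[G,H,F] q_used=0 → run G
t=13: queue=[G,H,F] q_used=1 → run G
t=14: queue=[H,F,G] q_used=0 → run H
t=15: queue=[H,F,G] q_used=1 → run H
t=16: queue=[F,G,H] q_used=0 → run F
t=17: queue=[F,G,H] q_used=1 → run F
t=18: queue=[G,H,F] q_used=0 → run G
t=19: queue=[G,H,F] q_used=1 → run G
t=20: queue=[H,F,G] q_used=0 → run H
t=21: queue=[H,F,G] q_used=1 → run H
t=22: queue=[F,G,H] q_used=0 → run F
t=23: queue=[F,G,H] q_used=1 → run F
t=24: queue=[G,H,F] q_used=0 → run G
t=25: queue=[G,H,F] q_used=1 → run G
t=26: queue=[H,F,G] q_used=0 → run H
t=27: queue=[H,F,G] q_used=1 → run H
t=28: queue=[F,G,H] q_used=0 → run F
t=29: queue=[G,H] q_used=0 → run G
t=30: queue=[G,H] q_used=1 → run G
t=31: queue=[H] q_used=0 → run H
t=32: queue=[H] q_used=1 → run H
t=33: (idle)
t=34: (idle)
t=35: (idle)
t=36: (idle)
t=37: (idle)
t=38: (idle)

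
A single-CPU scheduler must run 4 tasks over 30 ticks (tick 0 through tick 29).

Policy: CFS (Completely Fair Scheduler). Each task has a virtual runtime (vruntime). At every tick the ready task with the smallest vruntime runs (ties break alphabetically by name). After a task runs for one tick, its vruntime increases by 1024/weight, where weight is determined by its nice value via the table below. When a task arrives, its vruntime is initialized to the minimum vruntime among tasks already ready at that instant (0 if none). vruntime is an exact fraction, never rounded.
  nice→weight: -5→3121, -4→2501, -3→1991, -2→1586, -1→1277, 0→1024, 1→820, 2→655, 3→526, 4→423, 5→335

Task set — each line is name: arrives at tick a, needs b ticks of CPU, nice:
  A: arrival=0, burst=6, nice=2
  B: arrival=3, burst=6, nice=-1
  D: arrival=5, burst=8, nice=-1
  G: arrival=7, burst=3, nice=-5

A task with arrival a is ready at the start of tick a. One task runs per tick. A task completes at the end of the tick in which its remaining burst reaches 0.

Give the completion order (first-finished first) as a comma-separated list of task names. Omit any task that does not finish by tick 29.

completion order = G, A, B, D

t=0: vr[A=0] → run A
t=1: vr[A=1024/655] → run A
t=2: vr[A=2048/655] → run A
t=3: vr[A=3072/655 B=3072/655] → run A
t=4: vr[A=4096/655 B=3072/655] → run B
t=5: vr[A=4096/655 B=4593664/836435 D=4593664/836435] → run B
t=6: vr[A=4096/655 B=5264384/836435 D=4593664/836435] → run D
t=7: vr[A=4096/655 B=5264384/836435 D=5264384/836435 G=4096/655] → run A
t=8: vr[A=1024/131 B=5264384/836435 D=5264384/836435 G=4096/655] → run G
t=9: vr[A=1024/131 B=5264384/836435 D=5264384/836435 G=13454336/2044255] → run B
t=10: vr[A=1024/131 B=5935104/836435 D=5264384/836435 G=13454336/2044255] → run D
t=11: vr[A=1024/131 B=5935104/836435 D=5935104/836435 G=13454336/2044255] → run G
t=12: vr[A=1024/131 B=5935104/836435 D=5935104/836435 G=14125056/2044255] → run G
t=13: vr[A=1024/131 B=5935104/836435 D=5935104/836435] → run B
t=14: vr[A=1024/131 B=6605824/836435 D=5935104/836435] → run D
t=15: vr[A=1024/131 B=6605824/836435 D=6605824/836435] → run A
t=16: vr[B=6605824/836435 D=6605824/836435] → run B
t=17: vr[B=7276544/836435 D=6605824/836435] → run D
t=18: vr[B=7276544/836435 D=7276544/836435] → run B
t=19: vr[D=7276544/836435] → run D
t=20: vr[D=7947264/836435] → run D
t=21: vr[D=8617984/836435] → run D
t=22: vr[D=9288704/836435] → run D
t=23: (idle)
t=24: (idle)
t=25: (idle)
t=26: (idle)
t=27: (idle)
t=28: (idle)
t=29: (idle)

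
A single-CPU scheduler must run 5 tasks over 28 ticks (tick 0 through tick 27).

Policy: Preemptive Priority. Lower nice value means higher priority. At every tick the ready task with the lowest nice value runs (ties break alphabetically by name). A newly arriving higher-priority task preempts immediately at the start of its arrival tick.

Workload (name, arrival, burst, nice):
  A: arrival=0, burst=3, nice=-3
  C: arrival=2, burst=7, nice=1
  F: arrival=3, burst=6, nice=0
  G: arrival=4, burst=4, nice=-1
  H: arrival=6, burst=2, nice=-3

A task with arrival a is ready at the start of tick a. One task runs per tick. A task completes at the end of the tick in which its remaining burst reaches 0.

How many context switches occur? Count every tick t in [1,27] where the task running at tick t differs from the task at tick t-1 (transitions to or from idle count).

t=0: ready={A} → run A
t=1: ready={A} → run A
t=2: ready={A,C} → run A
t=3: ready={C,F} → run F
t=4: ready={C,F,G} → run G
t=5: ready={C,F,G} → run G
t=6: ready={C,F,G,H} → run H
t=7: ready={C,F,G,H} → run H
t=8: ready={C,F,G} → run G
t=9: ready={C,F,G} → run G
t=10: ready={C,F} → run F
t=11: ready={C,F} → run F
t=12: ready={C,F} → run F
t=13: ready={C,F} → run F
t=14: ready={C,F} → run F
t=15: ready={C} → run C
t=16: ready={C} → run C
t=17: ready={C} → run C
t=18: ready={C} → run C
t=19: ready={C} → run C
t=20: ready={C} → run C
t=21: ready={C} → run C
t=22: (idle)
t=23: (idle)
t=24: (idle)
t=25: (idle)
t=26: (idle)
t=27: (idle)

context switches = 7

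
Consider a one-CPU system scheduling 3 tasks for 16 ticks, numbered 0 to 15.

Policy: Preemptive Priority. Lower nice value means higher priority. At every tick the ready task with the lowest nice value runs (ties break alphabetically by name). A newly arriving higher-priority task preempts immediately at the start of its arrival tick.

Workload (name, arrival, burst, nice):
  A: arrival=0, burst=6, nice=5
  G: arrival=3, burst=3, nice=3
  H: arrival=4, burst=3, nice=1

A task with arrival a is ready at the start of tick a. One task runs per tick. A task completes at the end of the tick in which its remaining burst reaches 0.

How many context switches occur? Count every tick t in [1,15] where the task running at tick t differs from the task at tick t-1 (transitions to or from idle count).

context switches = 5

t=0: ready={A} → run A
t=1: ready={A} → run A
t=2: ready={A} → run A
t=3: ready={A,G} → run G
t=4: ready={A,G,H} → run H
t=5: ready={A,G,H} → run H
t=6: ready={A,G,H} → run H
t=7: ready={A,G} → run G
t=8: ready={A,G} → run G
t=9: ready={A} → run A
t=10: ready={A} → run A
t=11: ready={A} → run A
t=12: (idle)
t=13: (idle)
t=14: (idle)
t=15: (idle)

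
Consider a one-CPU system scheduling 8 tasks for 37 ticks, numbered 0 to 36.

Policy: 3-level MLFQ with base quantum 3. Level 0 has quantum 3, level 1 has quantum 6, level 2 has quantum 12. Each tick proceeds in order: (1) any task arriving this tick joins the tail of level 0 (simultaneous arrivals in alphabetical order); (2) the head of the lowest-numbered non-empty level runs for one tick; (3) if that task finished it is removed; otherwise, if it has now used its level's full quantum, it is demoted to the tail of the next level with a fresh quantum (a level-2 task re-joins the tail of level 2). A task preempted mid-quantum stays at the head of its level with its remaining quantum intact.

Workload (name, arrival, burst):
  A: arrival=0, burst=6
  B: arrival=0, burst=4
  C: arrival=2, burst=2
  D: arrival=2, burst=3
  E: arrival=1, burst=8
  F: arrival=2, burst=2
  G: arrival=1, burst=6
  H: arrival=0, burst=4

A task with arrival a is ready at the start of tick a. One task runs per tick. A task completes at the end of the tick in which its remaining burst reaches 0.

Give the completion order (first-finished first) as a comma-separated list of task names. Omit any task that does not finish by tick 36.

completion order = C, D, F, A, B, H, E, G

t=0: L0/L1/L2 = ABH/-/- → run A
t=1: L0/L1/L2 = ABHEG/-/- → run A
t=2: L0/L1/L2 = ABHEGCDF/-/- → run A
t=3: L0/L1/L2 = BHEGCDF/A/- → run B
t=4: L0/L1/L2 = BHEGCDF/A/- → run B
t=5: L0/L1/L2 = BHEGCDF/A/- → run B
t=6: L0/L1/L2 = HEGCDF/AB/- → run H
t=7: L0/L1/L2 = HEGCDF/AB/- → run H
t=8: L0/L1/L2 = HEGCDF/AB/- → run H
t=9: L0/L1/L2 = EGCDF/ABH/- → run E
t=10: L0/L1/L2 = EGCDF/ABH/- → run E
t=11: L0/L1/L2 = EGCDF/ABH/- → run E
t=12: L0/L1/L2 = GCDF/ABHE/- → run G
t=13: L0/L1/L2 = GCDF/ABHE/- → run G
t=14: L0/L1/L2 = GCDF/ABHE/- → run G
t=15: L0/L1/L2 = CDF/ABHEG/- → run C
t=16: L0/L1/L2 = CDF/ABHEG/- → run C
t=17: L0/L1/L2 = DF/ABHEG/- → run D
t=18: L0/L1/L2 = DF/ABHEG/- → run D
t=19: L0/L1/L2 = DF/ABHEG/- → run D
t=20: L0/L1/L2 = F/ABHEG/- → run F
t=21: L0/L1/L2 = F/ABHEG/- → run F
t=22: L0/L1/L2 = -/ABHEG/- → run A
t=23: L0/L1/L2 = -/ABHEG/- → run A
t=24: L0/L1/L2 = -/ABHEG/- → run A
t=25: L0/L1/L2 = -/BHEG/- → run B
t=26: L0/L1/L2 = -/HEG/- → run H
t=27: L0/L1/L2 = -/EG/- → run E
t=28: L0/L1/L2 = -/EG/- → run E
t=29: L0/L1/L2 = -/EG/- → run E
t=30: L0/L1/L2 = -/EG/- → run E
t=31: L0/L1/L2 = -/EG/- → run E
t=32: L0/L1/L2 = -/G/- → run G
t=33: L0/L1/L2 = -/G/- → run G
t=34: L0/L1/L2 = -/G/- → run G
t=35: (idle)
t=36: (idle)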